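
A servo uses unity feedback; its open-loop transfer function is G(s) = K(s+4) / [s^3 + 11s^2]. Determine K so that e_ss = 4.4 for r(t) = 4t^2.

Factoring s^2 from the denominator leaves a polynomial with constant term 11, so the system is type 2.
K_a = lim_{s→0} s^2·G(s) = K·4 / 11 = (4/11)·K.
e_ss = 8/K_a = 4.4 ⇒ K_a = 20/11 ⇒ K = (20/11)/(4/11) = 5.

5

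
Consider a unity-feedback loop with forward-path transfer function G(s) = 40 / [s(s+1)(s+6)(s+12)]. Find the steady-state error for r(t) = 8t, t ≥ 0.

14.4

The open loop has one pole at the origin → type 1 system.
K_v = lim_{s→0} s·G(s) = 40 / (1·6·12) = 5/9.
e_ss = 8/K_v = 8/(5/9) = 14.4.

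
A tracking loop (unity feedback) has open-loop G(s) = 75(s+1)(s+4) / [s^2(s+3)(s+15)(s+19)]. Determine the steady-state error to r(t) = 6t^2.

Two free integrators in G(s): this is a type 2 system.
K_a = lim_{s→0} s^2·G(s) = 75·1·4 / (3·15·19) = 20/57.
r(t) = 6t^2 gives R(s) = 12/s^3.
e_ss = 12/K_a = 12/(20/57) = 34.2.

34.2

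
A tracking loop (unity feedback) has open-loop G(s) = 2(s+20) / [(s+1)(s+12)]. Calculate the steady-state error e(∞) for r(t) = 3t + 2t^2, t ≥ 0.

infinity

G(s) has no factors of s in the denominator, so the system is type 0. Treating each term separately:
  • 3t: a type-0 system cannot track it, e_ss → ∞.
  • 2t^2: a type-0 system cannot track it, e_ss → ∞.
The unbounded component dominates.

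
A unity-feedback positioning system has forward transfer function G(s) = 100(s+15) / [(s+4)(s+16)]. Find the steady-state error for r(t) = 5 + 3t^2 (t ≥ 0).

The open loop has no poles at the origin → type 0 system. Taking each input component in turn:
  • 5: e_ss = 5/(1+K_p) with K_p=23.4375 → 80/391.
  • 3t^2: a type-0 system cannot track it, e_ss → ∞.
The unbounded component dominates.

infinity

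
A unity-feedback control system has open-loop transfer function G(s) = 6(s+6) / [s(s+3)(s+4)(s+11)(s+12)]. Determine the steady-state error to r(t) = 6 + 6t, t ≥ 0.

G(s) has one factor of s in the denominator, so the system is type 1. Treating each term separately:
  • 6: tracked with zero error.
  • 6t: e_ss = 6/K_v with K_v=1/44 → 264.
Total e_ss = 264.

264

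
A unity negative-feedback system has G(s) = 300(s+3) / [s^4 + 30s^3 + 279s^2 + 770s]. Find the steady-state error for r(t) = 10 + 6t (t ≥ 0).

77/15

Factoring s from the denominator leaves a polynomial with constant term 770, so the system is type 1. Treating each term separately:
  • 10: tracked with zero error.
  • 6t: e_ss = 6/K_v with K_v=90/77 → 77/15.
Total e_ss = 77/15.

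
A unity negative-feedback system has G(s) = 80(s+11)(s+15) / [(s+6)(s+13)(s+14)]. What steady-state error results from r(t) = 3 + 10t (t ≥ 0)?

infinity

G(s) has no factors of s in the denominator, so the system is type 0. Taking each input component in turn:
  • 3: e_ss = 3/(1+K_p) with K_p=1100/91 → 91/397.
  • 10t: a type-0 system cannot track it, e_ss → ∞.
The unbounded component dominates.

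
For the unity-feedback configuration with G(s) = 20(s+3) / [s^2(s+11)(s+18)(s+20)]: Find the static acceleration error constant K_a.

1/66

The open loop has two poles at the origin → type 2 system.
K_a = lim_{s→0} s^2·G(s) = 20·3 / (11·18·20) = 1/66.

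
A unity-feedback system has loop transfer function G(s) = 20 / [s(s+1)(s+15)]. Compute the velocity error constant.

4/3

System type = 1 (one pole at s=0).
K_v = lim_{s→0} s·G(s) = 20 / (1·15) = 4/3.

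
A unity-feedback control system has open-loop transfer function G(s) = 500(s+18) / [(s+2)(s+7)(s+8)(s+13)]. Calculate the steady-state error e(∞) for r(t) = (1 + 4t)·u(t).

No free integrators in G(s): this is a type 0 system. Taking each input component in turn:
  • 1: e_ss = 1/(1+K_p) with K_p=1125/182 → 182/1307.
  • 4t: a type-0 system cannot track it, e_ss → ∞.
The unbounded component dominates.

infinity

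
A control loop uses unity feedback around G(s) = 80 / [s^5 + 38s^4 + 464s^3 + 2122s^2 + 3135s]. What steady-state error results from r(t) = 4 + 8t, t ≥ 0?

313.5

Factoring s from the denominator leaves a polynomial with constant term 3135, so the system is type 1. By superposition:
  • 4: tracked with zero error.
  • 8t: e_ss = 8/K_v with K_v=16/627 → 313.5.
Total e_ss = 313.5.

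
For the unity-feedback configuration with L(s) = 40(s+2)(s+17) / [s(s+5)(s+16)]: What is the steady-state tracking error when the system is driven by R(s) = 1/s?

System type = 1 (one pole at s=0).
K_p = ∞ for a type-1 system; e_ss to a step is zero.

0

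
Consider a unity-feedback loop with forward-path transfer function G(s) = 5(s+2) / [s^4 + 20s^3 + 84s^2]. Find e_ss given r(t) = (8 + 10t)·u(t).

Lowest-order denominator term is 84s^2, so the open loop has 2 poles at the origin → type 2 system. By superposition:
  • 8: tracked with zero error.
  • 10t: tracked with zero error.
Total e_ss = 0.

0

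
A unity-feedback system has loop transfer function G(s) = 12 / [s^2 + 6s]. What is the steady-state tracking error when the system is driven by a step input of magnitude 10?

0

Factoring s from the denominator leaves a polynomial with constant term 6, so the system is type 1.
K_p = ∞ for a type-1 system; e_ss to a step is zero.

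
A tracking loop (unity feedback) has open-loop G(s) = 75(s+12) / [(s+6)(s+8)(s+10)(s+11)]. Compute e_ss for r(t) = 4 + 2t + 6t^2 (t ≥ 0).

infinity

No free integrators in G(s): this is a type 0 system. Treating each term separately:
  • 4: e_ss = 4/(1+K_p) with K_p=15/88 → 352/103.
  • 2t: a type-0 system cannot track it, e_ss → ∞.
  • 6t^2: a type-0 system cannot track it, e_ss → ∞.
The unbounded component dominates.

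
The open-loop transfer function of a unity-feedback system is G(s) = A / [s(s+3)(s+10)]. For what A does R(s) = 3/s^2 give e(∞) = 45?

G(s) has one factor of s in the denominator, so the system is type 1.
K_v = lim_{s→0} s·G(s) = A / (3·10) = (1/30)·A.
e_ss = 3/K_v = 45 ⇒ K_v = 1/15 ⇒ A = (1/15)/(1/30) = 2.

2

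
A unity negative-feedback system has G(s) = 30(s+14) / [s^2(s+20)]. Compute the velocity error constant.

infinity

K_v = lim_{s→0} s·G(s); with 2 poles at the origin the limit diverges, so K_v = ∞.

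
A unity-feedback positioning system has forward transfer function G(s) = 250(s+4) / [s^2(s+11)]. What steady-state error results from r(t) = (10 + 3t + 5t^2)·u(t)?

System type = 2 (two poles at s=0). Treating each term separately:
  • 10: tracked with zero error.
  • 3t: tracked with zero error.
  • 5t^2: e_ss = 10/K_a with K_a=1000/11 → 0.11.
Total e_ss = 0.11.

0.11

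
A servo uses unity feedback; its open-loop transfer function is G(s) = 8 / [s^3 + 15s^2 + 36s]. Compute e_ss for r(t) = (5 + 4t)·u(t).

Factoring s from the denominator leaves a polynomial with constant term 36, so the system is type 1. By superposition:
  • 5: tracked with zero error.
  • 4t: e_ss = 4/K_v with K_v=2/9 → 18.
Total e_ss = 18.

18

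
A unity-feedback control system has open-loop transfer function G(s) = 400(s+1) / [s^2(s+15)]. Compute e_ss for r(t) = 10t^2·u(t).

0.75

The open loop has two poles at the origin → type 2 system.
K_a = lim_{s→0} s^2·G(s) = 400·1 / (15) = 80/3.
r(t) = 10t^2 gives R(s) = 20/s^3.
e_ss = 20/K_a = 20/(80/3) = 0.75.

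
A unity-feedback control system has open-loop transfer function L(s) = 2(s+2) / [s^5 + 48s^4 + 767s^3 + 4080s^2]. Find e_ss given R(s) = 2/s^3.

2040

Factoring s^2 from the denominator leaves a polynomial with constant term 4080, so the system is type 2.
K_a = lim_{s→0} s^2·L(s) = 2·2 / 4080 = 1/1020.
r(t) = t^2 gives R(s) = 2/s^3.
e_ss = 2/K_a = 2/(1/1020) = 2040.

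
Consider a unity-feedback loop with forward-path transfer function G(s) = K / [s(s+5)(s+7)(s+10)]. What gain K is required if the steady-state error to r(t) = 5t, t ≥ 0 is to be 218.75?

8

The open loop has one pole at the origin → type 1 system.
K_v = lim_{s→0} s·G(s) = K / (5·7·10) = (1/350)·K.
e_ss = 5/K_v = 218.75 ⇒ K_v = 4/175 ⇒ K = (4/175)/(1/350) = 8.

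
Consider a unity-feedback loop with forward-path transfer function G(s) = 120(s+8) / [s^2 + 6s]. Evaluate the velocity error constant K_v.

160

The denominator has no term below 6s — 1 pole at s=0, type 1.
K_v = lim_{s→0} s·G(s) = 120·8 / 6 = 160.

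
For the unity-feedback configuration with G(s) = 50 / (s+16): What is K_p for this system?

System type = 0 (no poles at s=0).
K_p = lim_{s→0} G(s) = 50 / (16) = 3.125.

3.125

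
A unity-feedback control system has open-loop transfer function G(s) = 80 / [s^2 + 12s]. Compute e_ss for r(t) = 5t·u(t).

0.75

Lowest-order denominator term is 12s, so the open loop has 1 pole at the origin → type 1 system.
K_v = lim_{s→0} s·G(s) = 80 / 12 = 20/3.
e_ss = 5/K_v = 5/(20/3) = 0.75.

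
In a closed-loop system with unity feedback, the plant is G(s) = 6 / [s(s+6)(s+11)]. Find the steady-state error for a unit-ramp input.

G(s) has one factor of s in the denominator, so the system is type 1.
K_v = lim_{s→0} s·G(s) = 6 / (6·11) = 1/11.
e_ss = 1/K_v = 1/(1/11) = 11.

11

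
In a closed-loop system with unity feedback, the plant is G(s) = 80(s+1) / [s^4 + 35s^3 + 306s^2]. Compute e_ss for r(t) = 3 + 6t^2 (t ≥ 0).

45.9

The denominator has no term below 306s^2 — 2 poles at s=0, type 2. Taking each input component in turn:
  • 3: tracked with zero error.
  • 6t^2: e_ss = 12/K_a with K_a=40/153 → 45.9.
Total e_ss = 45.9.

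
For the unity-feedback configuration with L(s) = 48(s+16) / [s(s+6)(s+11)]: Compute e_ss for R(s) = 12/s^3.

The open loop has one pole at the origin → type 1 system.
For a type-1 system K_a = 0, so e_ss to a parabolic input is unbounded.

infinity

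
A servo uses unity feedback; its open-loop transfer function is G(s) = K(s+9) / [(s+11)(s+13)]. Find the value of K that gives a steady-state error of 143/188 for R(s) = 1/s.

5

G(s) has no factors of s in the denominator, so the system is type 0.
K_p = lim_{s→0} G(s) = K·9 / (11·13) = (9/143)·K.
e_ss = 1/(1 + K_p) = 143/188 ⇒ 1 + (9/143)·K = 188/143 ⇒ K = 5.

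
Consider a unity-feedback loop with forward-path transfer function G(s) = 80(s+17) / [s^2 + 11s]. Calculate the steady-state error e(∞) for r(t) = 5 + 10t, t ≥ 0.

The denominator has no term below 11s — 1 pole at s=0, type 1. By superposition:
  • 5: tracked with zero error.
  • 10t: e_ss = 10/K_v with K_v=1360/11 → 11/136.
Total e_ss = 11/136.

11/136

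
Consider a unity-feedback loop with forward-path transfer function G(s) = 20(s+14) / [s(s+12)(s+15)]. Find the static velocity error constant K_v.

14/9

The open loop has one pole at the origin → type 1 system.
K_v = lim_{s→0} s·G(s) = 20·14 / (12·15) = 14/9.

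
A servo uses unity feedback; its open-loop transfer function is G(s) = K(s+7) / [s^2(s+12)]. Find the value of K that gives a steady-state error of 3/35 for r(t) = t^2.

40

G(s) has two factors of s in the denominator, so the system is type 2.
K_a = lim_{s→0} s^2·G(s) = K·7 / (12) = (7/12)·K.
e_ss = 2/K_a = 3/35 ⇒ K_a = 70/3 ⇒ K = (70/3)/(7/12) = 40.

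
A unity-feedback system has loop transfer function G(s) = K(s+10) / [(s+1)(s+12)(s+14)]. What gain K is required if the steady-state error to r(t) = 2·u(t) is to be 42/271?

200

The open loop has no poles at the origin → type 0 system.
K_p = lim_{s→0} G(s) = K·10 / (1·12·14) = (5/84)·K.
e_ss = 2/(1 + K_p) = 42/271 ⇒ 1 + (5/84)·K = 271/21 ⇒ K = 200.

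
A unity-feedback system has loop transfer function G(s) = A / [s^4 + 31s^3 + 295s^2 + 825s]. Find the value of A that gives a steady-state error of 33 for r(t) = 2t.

Lowest-order denominator term is 825s, so the open loop has 1 pole at the origin → type 1 system.
K_v = lim_{s→0} s·G(s) = A / 825 = (1/825)·A.
e_ss = 2/K_v = 33 ⇒ K_v = 2/33 ⇒ A = (2/33)/(1/825) = 50.

50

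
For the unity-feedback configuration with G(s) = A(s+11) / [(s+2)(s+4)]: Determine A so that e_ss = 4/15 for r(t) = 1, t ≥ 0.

No free integrators in G(s): this is a type 0 system.
K_p = lim_{s→0} G(s) = A·11 / (2·4) = 1.375·A.
e_ss = 1/(1 + K_p) = 4/15 ⇒ 1 + 1.375·A = 3.75 ⇒ A = 2.

2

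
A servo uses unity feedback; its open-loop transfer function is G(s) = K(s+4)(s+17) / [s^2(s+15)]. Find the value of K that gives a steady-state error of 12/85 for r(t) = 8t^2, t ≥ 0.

System type = 2 (two poles at s=0).
K_a = lim_{s→0} s^2·G(s) = K·4·17 / (15) = (68/15)·K.
e_ss = 16/K_a = 12/85 ⇒ K_a = 340/3 ⇒ K = (340/3)/(68/15) = 25.

25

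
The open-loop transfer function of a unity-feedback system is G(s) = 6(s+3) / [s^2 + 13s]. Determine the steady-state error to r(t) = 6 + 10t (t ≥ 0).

65/9

The denominator has no term below 13s — 1 pole at s=0, type 1. By superposition:
  • 6: tracked with zero error.
  • 10t: e_ss = 10/K_v with K_v=18/13 → 65/9.
Total e_ss = 65/9.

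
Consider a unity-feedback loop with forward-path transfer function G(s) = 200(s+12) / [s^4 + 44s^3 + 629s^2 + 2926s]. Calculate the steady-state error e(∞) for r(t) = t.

The denominator has no term below 2926s — 1 pole at s=0, type 1.
K_v = lim_{s→0} s·G(s) = 200·12 / 2926 = 1200/1463.
e_ss = 1/K_v = 1/(1200/1463) = 1463/1200.

1463/1200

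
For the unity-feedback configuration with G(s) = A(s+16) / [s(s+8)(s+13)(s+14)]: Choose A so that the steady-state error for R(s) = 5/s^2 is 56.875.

8

System type = 1 (one pole at s=0).
K_v = lim_{s→0} s·G(s) = A·16 / (8·13·14) = (1/91)·A.
e_ss = 5/K_v = 56.875 ⇒ K_v = 8/91 ⇒ A = (8/91)/(1/91) = 8.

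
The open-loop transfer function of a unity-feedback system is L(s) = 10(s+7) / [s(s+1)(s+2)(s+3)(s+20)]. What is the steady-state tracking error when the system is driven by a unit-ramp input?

One free integrator in L(s): this is a type 1 system.
K_v = lim_{s→0} s·L(s) = 10·7 / (1·2·3·20) = 7/12.
e_ss = 1/K_v = 1/(7/12) = 12/7.

12/7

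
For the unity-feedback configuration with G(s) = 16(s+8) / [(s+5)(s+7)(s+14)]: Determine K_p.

64/245

G(s) has no factors of s in the denominator, so the system is type 0.
K_p = lim_{s→0} G(s) = 16·8 / (5·7·14) = 64/245.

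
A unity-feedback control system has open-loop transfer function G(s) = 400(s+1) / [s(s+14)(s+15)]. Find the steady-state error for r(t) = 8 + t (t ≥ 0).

G(s) has one factor of s in the denominator, so the system is type 1. Treating each term separately:
  • 8: tracked with zero error.
  • t: e_ss = 1/K_v with K_v=40/21 → 0.525.
Total e_ss = 0.525.

0.525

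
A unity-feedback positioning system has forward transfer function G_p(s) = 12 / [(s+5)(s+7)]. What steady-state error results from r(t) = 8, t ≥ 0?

280/47

No free integrators in G_p(s): this is a type 0 system.
K_p = lim_{s→0} G_p(s) = 12 / (5·7) = 12/35.
e_ss = 8/(1 + K_p) = 8/(47/35) = 280/47.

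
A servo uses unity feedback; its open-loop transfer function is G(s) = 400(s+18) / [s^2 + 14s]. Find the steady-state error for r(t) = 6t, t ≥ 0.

7/600

The denominator has no term below 14s — 1 pole at s=0, type 1.
K_v = lim_{s→0} s·G(s) = 400·18 / 14 = 3600/7.
e_ss = 6/K_v = 6/(3600/7) = 7/600.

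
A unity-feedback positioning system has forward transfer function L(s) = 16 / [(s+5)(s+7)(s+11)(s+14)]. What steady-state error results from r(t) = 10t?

No free integrators in L(s): this is a type 0 system.
For a type-0 system K_v = 0, so e_ss to a ramp input is unbounded.

infinity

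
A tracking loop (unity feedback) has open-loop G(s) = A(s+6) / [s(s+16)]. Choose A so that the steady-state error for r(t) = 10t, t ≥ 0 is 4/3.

System type = 1 (one pole at s=0).
K_v = lim_{s→0} s·G(s) = A·6 / (16) = 0.375·A.
e_ss = 10/K_v = 4/3 ⇒ K_v = 7.5 ⇒ A = 7.5/0.375 = 20.

20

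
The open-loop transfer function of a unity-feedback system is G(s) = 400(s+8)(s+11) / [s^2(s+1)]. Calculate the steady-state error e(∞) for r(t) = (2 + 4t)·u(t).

0

Two free integrators in G(s): this is a type 2 system. Treating each term separately:
  • 2: tracked with zero error.
  • 4t: tracked with zero error.
Total e_ss = 0.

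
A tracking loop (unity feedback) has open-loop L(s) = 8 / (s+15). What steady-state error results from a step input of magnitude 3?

L(s) has no factors of s in the denominator, so the system is type 0.
K_p = lim_{s→0} L(s) = 8 / (15) = 8/15.
e_ss = 3/(1 + K_p) = 3/(23/15) = 45/23.

45/23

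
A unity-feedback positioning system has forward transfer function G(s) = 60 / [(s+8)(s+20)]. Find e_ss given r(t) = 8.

64/11

G(s) has no factors of s in the denominator, so the system is type 0.
K_p = lim_{s→0} G(s) = 60 / (8·20) = 0.375.
e_ss = 8/(1 + K_p) = 8/1.375 = 64/11.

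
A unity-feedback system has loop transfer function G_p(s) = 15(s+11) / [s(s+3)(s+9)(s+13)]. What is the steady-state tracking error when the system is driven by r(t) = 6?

0

One free integrator in G_p(s): this is a type 1 system.
A type-1 system has K_p = ∞, so it tracks a step input with zero steady-state error.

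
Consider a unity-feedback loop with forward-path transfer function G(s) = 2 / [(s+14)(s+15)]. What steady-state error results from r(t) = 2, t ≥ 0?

The open loop has no poles at the origin → type 0 system.
K_p = lim_{s→0} G(s) = 2 / (14·15) = 1/105.
e_ss = 2/(1 + K_p) = 2/(106/105) = 105/53.

105/53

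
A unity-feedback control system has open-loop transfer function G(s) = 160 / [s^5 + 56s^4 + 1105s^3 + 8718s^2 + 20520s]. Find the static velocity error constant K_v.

The denominator has no term below 20520s — 1 pole at s=0, type 1.
K_v = lim_{s→0} s·G(s) = 160 / 20520 = 4/513.

4/513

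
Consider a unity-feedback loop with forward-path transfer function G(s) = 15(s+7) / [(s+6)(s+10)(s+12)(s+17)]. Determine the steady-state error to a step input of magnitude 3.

System type = 0 (no poles at s=0).
K_p = lim_{s→0} G(s) = 15·7 / (6·10·12·17) = 7/816.
e_ss = 3/(1 + K_p) = 3/(823/816) = 2448/823.

2448/823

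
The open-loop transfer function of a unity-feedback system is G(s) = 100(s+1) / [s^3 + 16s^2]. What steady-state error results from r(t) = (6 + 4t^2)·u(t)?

1.28

Lowest-order denominator term is 16s^2, so the open loop has 2 poles at the origin → type 2 system. Taking each input component in turn:
  • 6: tracked with zero error.
  • 4t^2: e_ss = 8/K_a with K_a=6.25 → 1.28.
Total e_ss = 1.28.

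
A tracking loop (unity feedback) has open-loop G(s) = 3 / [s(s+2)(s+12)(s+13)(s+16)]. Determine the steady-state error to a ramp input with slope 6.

System type = 1 (one pole at s=0).
K_v = lim_{s→0} s·G(s) = 3 / (2·12·13·16) = 1/1664.
e_ss = 6/K_v = 6/(1/1664) = 9984.

9984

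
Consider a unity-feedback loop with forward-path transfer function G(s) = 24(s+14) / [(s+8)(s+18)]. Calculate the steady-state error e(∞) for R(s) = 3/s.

G(s) has no factors of s in the denominator, so the system is type 0.
K_p = lim_{s→0} G(s) = 24·14 / (8·18) = 7/3.
e_ss = 3/(1 + K_p) = 3/(10/3) = 0.9.

0.9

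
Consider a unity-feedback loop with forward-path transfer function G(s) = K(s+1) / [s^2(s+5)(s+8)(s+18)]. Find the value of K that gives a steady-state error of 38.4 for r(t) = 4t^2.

150

The open loop has two poles at the origin → type 2 system.
K_a = lim_{s→0} s^2·G(s) = K·1 / (5·8·18) = (1/720)·K.
e_ss = 8/K_a = 38.4 ⇒ K_a = 5/24 ⇒ K = (5/24)/(1/720) = 150.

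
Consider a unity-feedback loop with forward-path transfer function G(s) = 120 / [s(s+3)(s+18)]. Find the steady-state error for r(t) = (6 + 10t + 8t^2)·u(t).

One free integrator in G(s): this is a type 1 system. Taking each input component in turn:
  • 6: tracked with zero error.
  • 10t: e_ss = 10/K_v with K_v=20/9 → 4.5.
  • 8t^2: a type-1 system cannot track it, e_ss → ∞.
The unbounded component dominates.

infinity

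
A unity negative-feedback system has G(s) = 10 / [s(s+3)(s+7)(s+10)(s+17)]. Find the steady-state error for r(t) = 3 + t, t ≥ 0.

357

The open loop has one pole at the origin → type 1 system. By superposition:
  • 3: tracked with zero error.
  • t: e_ss = 1/K_v with K_v=1/357 → 357.
Total e_ss = 357.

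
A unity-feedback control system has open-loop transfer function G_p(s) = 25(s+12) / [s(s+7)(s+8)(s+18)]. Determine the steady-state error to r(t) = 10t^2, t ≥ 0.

One free integrator in G_p(s): this is a type 1 system.
For a type-1 system K_a = 0, so e_ss to a parabolic input is unbounded.

infinity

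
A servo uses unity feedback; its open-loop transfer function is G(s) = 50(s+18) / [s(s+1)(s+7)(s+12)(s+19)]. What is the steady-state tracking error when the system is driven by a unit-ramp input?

G(s) has one factor of s in the denominator, so the system is type 1.
K_v = lim_{s→0} s·G(s) = 50·18 / (1·7·12·19) = 75/133.
e_ss = 1/K_v = 1/(75/133) = 133/75.

133/75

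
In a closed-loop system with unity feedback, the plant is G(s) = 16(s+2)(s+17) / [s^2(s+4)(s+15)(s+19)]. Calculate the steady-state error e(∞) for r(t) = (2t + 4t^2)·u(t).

System type = 2 (two poles at s=0). Treating each term separately:
  • 2t: tracked with zero error.
  • 4t^2: e_ss = 8/K_a with K_a=136/285 → 285/17.
Total e_ss = 285/17.

285/17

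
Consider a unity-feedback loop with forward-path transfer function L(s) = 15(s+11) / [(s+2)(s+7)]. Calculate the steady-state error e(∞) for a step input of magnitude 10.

L(s) has no factors of s in the denominator, so the system is type 0.
K_p = lim_{s→0} L(s) = 15·11 / (2·7) = 165/14.
e_ss = 10/(1 + K_p) = 10/(179/14) = 140/179.

140/179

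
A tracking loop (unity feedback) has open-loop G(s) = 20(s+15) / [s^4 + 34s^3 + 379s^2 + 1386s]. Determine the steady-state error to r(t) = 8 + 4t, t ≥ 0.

18.48

Lowest-order denominator term is 1386s, so the open loop has 1 pole at the origin → type 1 system. Treating each term separately:
  • 8: tracked with zero error.
  • 4t: e_ss = 4/K_v with K_v=50/231 → 18.48.
Total e_ss = 18.48.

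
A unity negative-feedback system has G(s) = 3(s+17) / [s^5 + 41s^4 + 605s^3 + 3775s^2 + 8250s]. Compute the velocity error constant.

Lowest-order denominator term is 8250s, so the open loop has 1 pole at the origin → type 1 system.
K_v = lim_{s→0} s·G(s) = 3·17 / 8250 = 17/2750.

17/2750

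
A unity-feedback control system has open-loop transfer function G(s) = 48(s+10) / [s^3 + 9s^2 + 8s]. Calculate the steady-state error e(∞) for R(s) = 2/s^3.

Factoring s from the denominator leaves a polynomial with constant term 8, so the system is type 1.
K_a = lim_{s→0} s^2·G(s) = 0; the steady-state error to this parabolic input grows without bound.

infinity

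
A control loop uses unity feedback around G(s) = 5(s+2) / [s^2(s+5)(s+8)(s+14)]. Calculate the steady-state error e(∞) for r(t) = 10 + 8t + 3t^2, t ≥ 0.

336

Two free integrators in G(s): this is a type 2 system. Treating each term separately:
  • 10: tracked with zero error.
  • 8t: tracked with zero error.
  • 3t^2: e_ss = 6/K_a with K_a=1/56 → 336.
Total e_ss = 336.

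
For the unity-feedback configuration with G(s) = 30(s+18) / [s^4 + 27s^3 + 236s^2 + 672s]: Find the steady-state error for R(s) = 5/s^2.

56/9

The denominator has no term below 672s — 1 pole at s=0, type 1.
K_v = lim_{s→0} s·G(s) = 30·18 / 672 = 45/56.
e_ss = 5/K_v = 5/(45/56) = 56/9.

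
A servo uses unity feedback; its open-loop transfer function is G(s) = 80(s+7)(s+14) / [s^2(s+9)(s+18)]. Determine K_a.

G(s) has two factors of s in the denominator, so the system is type 2.
K_a = lim_{s→0} s^2·G(s) = 80·7·14 / (9·18) = 3920/81.

3920/81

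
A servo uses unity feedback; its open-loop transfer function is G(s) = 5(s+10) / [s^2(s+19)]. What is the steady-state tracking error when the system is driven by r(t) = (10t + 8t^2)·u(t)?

Two free integrators in G(s): this is a type 2 system. By superposition:
  • 10t: tracked with zero error.
  • 8t^2: e_ss = 16/K_a with K_a=50/19 → 6.08.
Total e_ss = 6.08.

6.08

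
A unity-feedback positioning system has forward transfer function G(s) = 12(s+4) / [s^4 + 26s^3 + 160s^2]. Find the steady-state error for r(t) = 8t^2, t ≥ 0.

160/3

The denominator has no term below 160s^2 — 2 poles at s=0, type 2.
K_a = lim_{s→0} s^2·G(s) = 12·4 / 160 = 0.3.
r(t) = 8t^2 gives R(s) = 16/s^3.
e_ss = 16/K_a = 16/0.3 = 160/3.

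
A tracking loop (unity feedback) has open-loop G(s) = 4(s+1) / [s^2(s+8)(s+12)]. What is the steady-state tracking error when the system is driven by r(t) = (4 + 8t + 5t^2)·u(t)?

240

G(s) has two factors of s in the denominator, so the system is type 2. By superposition:
  • 4: tracked with zero error.
  • 8t: tracked with zero error.
  • 5t^2: e_ss = 10/K_a with K_a=1/24 → 240.
Total e_ss = 240.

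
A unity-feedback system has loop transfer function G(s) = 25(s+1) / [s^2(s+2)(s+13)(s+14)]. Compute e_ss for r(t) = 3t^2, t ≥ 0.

87.36

Two free integrators in G(s): this is a type 2 system.
K_a = lim_{s→0} s^2·G(s) = 25·1 / (2·13·14) = 25/364.
r(t) = 3t^2 gives R(s) = 6/s^3.
e_ss = 6/K_a = 6/(25/364) = 87.36.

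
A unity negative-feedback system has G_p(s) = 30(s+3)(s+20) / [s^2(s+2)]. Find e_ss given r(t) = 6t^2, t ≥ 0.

1/75

System type = 2 (two poles at s=0).
K_a = lim_{s→0} s^2·G_p(s) = 30·3·20 / (2) = 900.
r(t) = 6t^2 gives R(s) = 12/s^3.
e_ss = 12/K_a = 12/900 = 1/75.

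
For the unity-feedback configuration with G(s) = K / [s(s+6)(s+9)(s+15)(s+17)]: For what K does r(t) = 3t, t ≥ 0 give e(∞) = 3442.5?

12

System type = 1 (one pole at s=0).
K_v = lim_{s→0} s·G(s) = K / (6·9·15·17) = (1/13770)·K.
e_ss = 3/K_v = 3442.5 ⇒ K_v = 2/2295 ⇒ K = (2/2295)/(1/13770) = 12.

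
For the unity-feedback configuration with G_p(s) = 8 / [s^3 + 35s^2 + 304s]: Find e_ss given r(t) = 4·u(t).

Lowest-order denominator term is 304s, so the open loop has 1 pole at the origin → type 1 system.
K_p = ∞ for a type-1 system; e_ss to a step is zero.

0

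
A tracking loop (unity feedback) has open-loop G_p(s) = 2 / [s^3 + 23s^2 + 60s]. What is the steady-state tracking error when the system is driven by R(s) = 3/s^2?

Lowest-order denominator term is 60s, so the open loop has 1 pole at the origin → type 1 system.
K_v = lim_{s→0} s·G_p(s) = 2 / 60 = 1/30.
e_ss = 3/K_v = 3/(1/30) = 90.

90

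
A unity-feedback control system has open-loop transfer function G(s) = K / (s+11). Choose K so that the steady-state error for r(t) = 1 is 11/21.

10

G(s) has no factors of s in the denominator, so the system is type 0.
K_p = lim_{s→0} G(s) = K / (11) = (1/11)·K.
e_ss = 1/(1 + K_p) = 11/21 ⇒ 1 + (1/11)·K = 21/11 ⇒ K = 10.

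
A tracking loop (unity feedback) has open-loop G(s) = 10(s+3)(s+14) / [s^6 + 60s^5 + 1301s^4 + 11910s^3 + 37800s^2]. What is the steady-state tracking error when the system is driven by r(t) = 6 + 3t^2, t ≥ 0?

Lowest-order denominator term is 37800s^2, so the open loop has 2 poles at the origin → type 2 system. Taking each input component in turn:
  • 6: tracked with zero error.
  • 3t^2: e_ss = 6/K_a with K_a=1/90 → 540.
Total e_ss = 540.

540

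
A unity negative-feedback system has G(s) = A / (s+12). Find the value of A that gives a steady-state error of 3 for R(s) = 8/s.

The open loop has no poles at the origin → type 0 system.
K_p = lim_{s→0} G(s) = A / (12) = (1/12)·A.
e_ss = 8/(1 + K_p) = 3 ⇒ 1 + (1/12)·A = 8/3 ⇒ A = 20.

20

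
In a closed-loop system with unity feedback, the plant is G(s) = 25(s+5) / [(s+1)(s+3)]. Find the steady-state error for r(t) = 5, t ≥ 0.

No free integrators in G(s): this is a type 0 system.
K_p = lim_{s→0} G(s) = 25·5 / (1·3) = 125/3.
e_ss = 5/(1 + K_p) = 5/(128/3) = 15/128.

15/128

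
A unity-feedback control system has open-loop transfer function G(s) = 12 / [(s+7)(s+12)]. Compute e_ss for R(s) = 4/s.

The open loop has no poles at the origin → type 0 system.
K_p = lim_{s→0} G(s) = 12 / (7·12) = 1/7.
e_ss = 4/(1 + K_p) = 4/(8/7) = 3.5.

3.5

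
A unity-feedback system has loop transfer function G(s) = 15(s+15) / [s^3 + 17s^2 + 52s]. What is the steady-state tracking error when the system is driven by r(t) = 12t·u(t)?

The denominator has no term below 52s — 1 pole at s=0, type 1.
K_v = lim_{s→0} s·G(s) = 15·15 / 52 = 225/52.
e_ss = 12/K_v = 12/(225/52) = 208/75.

208/75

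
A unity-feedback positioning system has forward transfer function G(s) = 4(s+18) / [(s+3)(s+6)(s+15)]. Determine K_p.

4/15

No free integrators in G(s): this is a type 0 system.
K_p = lim_{s→0} G(s) = 4·18 / (3·6·15) = 4/15.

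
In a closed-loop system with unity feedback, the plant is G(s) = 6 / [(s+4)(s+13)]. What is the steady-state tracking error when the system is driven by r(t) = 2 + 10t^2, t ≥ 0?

infinity

G(s) has no factors of s in the denominator, so the system is type 0. By superposition:
  • 2: e_ss = 2/(1+K_p) with K_p=3/26 → 52/29.
  • 10t^2: a type-0 system cannot track it, e_ss → ∞.
The unbounded component dominates.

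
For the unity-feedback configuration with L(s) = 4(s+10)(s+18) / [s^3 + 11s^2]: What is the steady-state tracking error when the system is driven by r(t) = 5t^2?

Lowest-order denominator term is 11s^2, so the open loop has 2 poles at the origin → type 2 system.
K_a = lim_{s→0} s^2·L(s) = 4·10·18 / 11 = 720/11.
r(t) = 5t^2 gives R(s) = 10/s^3.
e_ss = 10/K_a = 10/(720/11) = 11/72.

11/72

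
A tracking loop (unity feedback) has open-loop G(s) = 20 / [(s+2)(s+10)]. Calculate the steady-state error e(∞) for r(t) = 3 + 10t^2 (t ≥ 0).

The open loop has no poles at the origin → type 0 system. By superposition:
  • 3: e_ss = 3/(1+K_p) with K_p=1 → 1.5.
  • 10t^2: a type-0 system cannot track it, e_ss → ∞.
The unbounded component dominates.

infinity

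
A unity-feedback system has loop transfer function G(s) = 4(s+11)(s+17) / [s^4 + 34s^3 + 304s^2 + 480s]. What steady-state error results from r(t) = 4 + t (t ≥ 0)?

120/187

The denominator has no term below 480s — 1 pole at s=0, type 1. Taking each input component in turn:
  • 4: tracked with zero error.
  • t: e_ss = 1/K_v with K_v=187/120 → 120/187.
Total e_ss = 120/187.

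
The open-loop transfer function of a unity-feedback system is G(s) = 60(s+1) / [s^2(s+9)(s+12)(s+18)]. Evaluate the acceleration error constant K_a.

5/162

System type = 2 (two poles at s=0).
K_a = lim_{s→0} s^2·G(s) = 60·1 / (9·12·18) = 5/162.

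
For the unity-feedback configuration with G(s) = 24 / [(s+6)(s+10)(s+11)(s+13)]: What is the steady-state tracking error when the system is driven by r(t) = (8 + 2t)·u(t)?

infinity

System type = 0 (no poles at s=0). Taking each input component in turn:
  • 8: e_ss = 8/(1+K_p) with K_p=2/715 → 5720/717.
  • 2t: a type-0 system cannot track it, e_ss → ∞.
The unbounded component dominates.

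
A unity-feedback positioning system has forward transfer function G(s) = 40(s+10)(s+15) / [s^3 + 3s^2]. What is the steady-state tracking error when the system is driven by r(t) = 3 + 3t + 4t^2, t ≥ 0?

0.004

Factoring s^2 from the denominator leaves a polynomial with constant term 3, so the system is type 2. By superposition:
  • 3: tracked with zero error.
  • 3t: tracked with zero error.
  • 4t^2: e_ss = 8/K_a with K_a=2000 → 0.004.
Total e_ss = 0.004.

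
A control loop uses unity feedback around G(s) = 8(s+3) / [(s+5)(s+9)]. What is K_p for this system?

8/15

G(s) has no factors of s in the denominator, so the system is type 0.
K_p = lim_{s→0} G(s) = 8·3 / (5·9) = 8/15.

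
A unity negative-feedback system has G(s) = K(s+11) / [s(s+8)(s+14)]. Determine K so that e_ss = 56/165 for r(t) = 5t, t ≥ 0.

150

G(s) has one factor of s in the denominator, so the system is type 1.
K_v = lim_{s→0} s·G(s) = K·11 / (8·14) = (11/112)·K.
e_ss = 5/K_v = 56/165 ⇒ K_v = 825/56 ⇒ K = (825/56)/(11/112) = 150.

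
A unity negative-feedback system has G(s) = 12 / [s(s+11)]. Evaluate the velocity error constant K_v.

12/11

The open loop has one pole at the origin → type 1 system.
K_v = lim_{s→0} s·G(s) = 12 / (11) = 12/11.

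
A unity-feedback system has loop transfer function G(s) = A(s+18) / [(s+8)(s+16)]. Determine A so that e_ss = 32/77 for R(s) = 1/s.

The open loop has no poles at the origin → type 0 system.
K_p = lim_{s→0} G(s) = A·18 / (8·16) = (9/64)·A.
e_ss = 1/(1 + K_p) = 32/77 ⇒ 1 + (9/64)·A = 77/32 ⇒ A = 10.

10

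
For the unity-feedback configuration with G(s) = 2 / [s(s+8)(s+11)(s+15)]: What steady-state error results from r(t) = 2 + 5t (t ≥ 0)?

System type = 1 (one pole at s=0). By superposition:
  • 2: tracked with zero error.
  • 5t: e_ss = 5/K_v with K_v=1/660 → 3300.
Total e_ss = 3300.

3300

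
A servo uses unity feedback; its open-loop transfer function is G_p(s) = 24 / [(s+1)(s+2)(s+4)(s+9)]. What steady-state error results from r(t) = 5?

No free integrators in G_p(s): this is a type 0 system.
K_p = lim_{s→0} G_p(s) = 24 / (1·2·4·9) = 1/3.
e_ss = 5/(1 + K_p) = 5/(4/3) = 3.75.

3.75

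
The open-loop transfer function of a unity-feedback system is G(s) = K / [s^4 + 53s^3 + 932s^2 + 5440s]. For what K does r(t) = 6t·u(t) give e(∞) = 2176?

15

Lowest-order denominator term is 5440s, so the open loop has 1 pole at the origin → type 1 system.
K_v = lim_{s→0} s·G(s) = K / 5440 = (1/5440)·K.
e_ss = 6/K_v = 2176 ⇒ K_v = 3/1088 ⇒ K = (3/1088)/(1/5440) = 15.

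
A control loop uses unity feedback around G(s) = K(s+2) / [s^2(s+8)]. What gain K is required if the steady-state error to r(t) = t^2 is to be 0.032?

Two free integrators in G(s): this is a type 2 system.
K_a = lim_{s→0} s^2·G(s) = K·2 / (8) = 0.25·K.
e_ss = 2/K_a = 0.032 ⇒ K_a = 62.5 ⇒ K = 62.5/0.25 = 250.

250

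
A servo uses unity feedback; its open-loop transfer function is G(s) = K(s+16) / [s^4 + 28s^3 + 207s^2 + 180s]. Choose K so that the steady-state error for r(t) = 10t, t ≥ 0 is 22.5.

5

Factoring s from the denominator leaves a polynomial with constant term 180, so the system is type 1.
K_v = lim_{s→0} s·G(s) = K·16 / 180 = (4/45)·K.
e_ss = 10/K_v = 22.5 ⇒ K_v = 4/9 ⇒ K = (4/9)/(4/45) = 5.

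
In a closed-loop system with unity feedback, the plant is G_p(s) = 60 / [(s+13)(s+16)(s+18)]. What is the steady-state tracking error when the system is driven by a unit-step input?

312/317

System type = 0 (no poles at s=0).
K_p = lim_{s→0} G_p(s) = 60 / (13·16·18) = 5/312.
e_ss = 1/(1 + K_p) = 1/(317/312) = 312/317.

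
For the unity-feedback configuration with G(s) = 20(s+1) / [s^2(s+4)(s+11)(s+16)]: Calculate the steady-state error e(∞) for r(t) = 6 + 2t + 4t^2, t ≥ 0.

281.6

G(s) has two factors of s in the denominator, so the system is type 2. Treating each term separately:
  • 6: tracked with zero error.
  • 2t: tracked with zero error.
  • 4t^2: e_ss = 8/K_a with K_a=5/176 → 281.6.
Total e_ss = 281.6.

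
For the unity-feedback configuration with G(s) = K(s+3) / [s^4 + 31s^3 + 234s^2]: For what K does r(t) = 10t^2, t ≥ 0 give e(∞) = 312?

Factoring s^2 from the denominator leaves a polynomial with constant term 234, so the system is type 2.
K_a = lim_{s→0} s^2·G(s) = K·3 / 234 = (1/78)·K.
e_ss = 20/K_a = 312 ⇒ K_a = 5/78 ⇒ K = (5/78)/(1/78) = 5.

5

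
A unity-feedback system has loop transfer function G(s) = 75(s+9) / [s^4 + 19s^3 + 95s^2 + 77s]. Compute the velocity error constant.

675/77

The denominator has no term below 77s — 1 pole at s=0, type 1.
K_v = lim_{s→0} s·G(s) = 75·9 / 77 = 675/77.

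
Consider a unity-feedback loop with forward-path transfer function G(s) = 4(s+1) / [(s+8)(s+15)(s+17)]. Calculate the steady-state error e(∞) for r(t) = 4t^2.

The open loop has no poles at the origin → type 0 system.
K_a = lim_{s→0} s^2·G(s) = 0; the steady-state error to this parabolic input grows without bound.

infinity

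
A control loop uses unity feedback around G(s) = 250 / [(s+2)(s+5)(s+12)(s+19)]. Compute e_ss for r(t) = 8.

System type = 0 (no poles at s=0).
K_p = lim_{s→0} G(s) = 250 / (2·5·12·19) = 25/228.
e_ss = 8/(1 + K_p) = 8/(253/228) = 1824/253.

1824/253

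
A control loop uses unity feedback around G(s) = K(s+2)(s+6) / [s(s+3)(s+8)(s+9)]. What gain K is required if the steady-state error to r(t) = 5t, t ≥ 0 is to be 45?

2

One free integrator in G(s): this is a type 1 system.
K_v = lim_{s→0} s·G(s) = K·2·6 / (3·8·9) = (1/18)·K.
e_ss = 5/K_v = 45 ⇒ K_v = 1/9 ⇒ K = (1/9)/(1/18) = 2.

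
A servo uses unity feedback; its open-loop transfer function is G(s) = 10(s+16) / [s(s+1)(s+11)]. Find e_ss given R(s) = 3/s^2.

One free integrator in G(s): this is a type 1 system.
K_v = lim_{s→0} s·G(s) = 10·16 / (1·11) = 160/11.
e_ss = 3/K_v = 3/(160/11) = 33/160.

33/160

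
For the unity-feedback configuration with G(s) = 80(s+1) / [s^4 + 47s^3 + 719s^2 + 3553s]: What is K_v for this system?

80/3553

The denominator has no term below 3553s — 1 pole at s=0, type 1.
K_v = lim_{s→0} s·G(s) = 80·1 / 3553 = 80/3553.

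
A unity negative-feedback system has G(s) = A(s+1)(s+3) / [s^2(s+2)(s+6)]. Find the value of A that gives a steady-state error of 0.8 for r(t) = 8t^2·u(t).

80

System type = 2 (two poles at s=0).
K_a = lim_{s→0} s^2·G(s) = A·1·3 / (2·6) = 0.25·A.
e_ss = 16/K_a = 0.8 ⇒ K_a = 20 ⇒ A = 20/0.25 = 80.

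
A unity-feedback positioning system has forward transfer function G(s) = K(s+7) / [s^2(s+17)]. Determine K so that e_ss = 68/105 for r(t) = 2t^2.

15

The open loop has two poles at the origin → type 2 system.
K_a = lim_{s→0} s^2·G(s) = K·7 / (17) = (7/17)·K.
e_ss = 4/K_a = 68/105 ⇒ K_a = 105/17 ⇒ K = (105/17)/(7/17) = 15.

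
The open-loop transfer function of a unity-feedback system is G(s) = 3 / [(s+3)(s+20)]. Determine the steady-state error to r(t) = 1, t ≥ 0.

The open loop has no poles at the origin → type 0 system.
K_p = lim_{s→0} G(s) = 3 / (3·20) = 0.05.
e_ss = 1/(1 + K_p) = 1/1.05 = 20/21.

20/21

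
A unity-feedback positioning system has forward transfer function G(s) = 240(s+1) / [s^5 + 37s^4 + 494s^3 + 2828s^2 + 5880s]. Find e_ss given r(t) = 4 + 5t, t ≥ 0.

The denominator has no term below 5880s — 1 pole at s=0, type 1. Treating each term separately:
  • 4: tracked with zero error.
  • 5t: e_ss = 5/K_v with K_v=2/49 → 122.5.
Total e_ss = 122.5.

122.5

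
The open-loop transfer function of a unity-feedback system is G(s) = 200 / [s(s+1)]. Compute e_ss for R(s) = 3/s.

0

The open loop has one pole at the origin → type 1 system.
K_p = ∞ for a type-1 system; e_ss to a step is zero.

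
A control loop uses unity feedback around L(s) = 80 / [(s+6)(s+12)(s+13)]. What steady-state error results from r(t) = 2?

234/127

No free integrators in L(s): this is a type 0 system.
K_p = lim_{s→0} L(s) = 80 / (6·12·13) = 10/117.
e_ss = 2/(1 + K_p) = 2/(127/117) = 234/127.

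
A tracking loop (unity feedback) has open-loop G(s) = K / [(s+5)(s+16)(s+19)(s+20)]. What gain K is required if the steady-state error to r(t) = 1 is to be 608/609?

50

G(s) has no factors of s in the denominator, so the system is type 0.
K_p = lim_{s→0} G(s) = K / (5·16·19·20) = (1/30400)·K.
e_ss = 1/(1 + K_p) = 608/609 ⇒ 1 + (1/30400)·K = 609/608 ⇒ K = 50.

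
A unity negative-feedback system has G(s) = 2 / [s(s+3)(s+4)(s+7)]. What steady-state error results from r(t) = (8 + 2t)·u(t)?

One free integrator in G(s): this is a type 1 system. Taking each input component in turn:
  • 8: tracked with zero error.
  • 2t: e_ss = 2/K_v with K_v=1/42 → 84.
Total e_ss = 84.

84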